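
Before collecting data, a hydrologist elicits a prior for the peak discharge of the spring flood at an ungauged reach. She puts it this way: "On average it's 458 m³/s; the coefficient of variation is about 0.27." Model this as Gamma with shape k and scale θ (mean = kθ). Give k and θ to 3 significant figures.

For Gamma(k, scale θ): mean = kθ, variance = kθ², so CV = 1/√k.
CV = 0.27, hence k = 1/CV² = 13.7.
Then θ = mean/k = 458/13.7 = 33.4.

k ≈ 13.7, θ ≈ 33.4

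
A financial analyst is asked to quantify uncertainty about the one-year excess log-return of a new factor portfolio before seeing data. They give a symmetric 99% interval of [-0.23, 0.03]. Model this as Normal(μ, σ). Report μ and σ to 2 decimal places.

A symmetric 99% interval runs μ ± z·σ with z = 2.576.
Half-width = 0.13, so σ = 0.13/2.576 = 0.05.
μ is the interval midpoint, -0.10.

μ = -0.10, σ = 0.05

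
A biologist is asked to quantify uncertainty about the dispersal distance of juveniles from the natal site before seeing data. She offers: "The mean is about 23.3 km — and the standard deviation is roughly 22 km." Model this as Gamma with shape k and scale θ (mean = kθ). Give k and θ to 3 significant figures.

k ≈ 1.12, θ ≈ 20.8

For Gamma(k, scale θ): mean = kθ, variance = kθ², so CV = 1/√k.
CV = SD/mean = 22/23.3 = 0.9442, hence k = 1/CV² = 1.12.
Then θ = mean/k = 23.3/1.12 = 20.8.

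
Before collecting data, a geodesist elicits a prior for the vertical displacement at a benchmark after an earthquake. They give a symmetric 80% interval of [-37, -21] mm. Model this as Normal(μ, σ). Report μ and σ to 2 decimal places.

A symmetric 80% interval runs μ ± z·σ with z = 1.282.
Half-width = 8, so σ = 8/1.282 = 6.24.
μ is the interval midpoint, -29.00.

μ = -29.00, σ = 6.24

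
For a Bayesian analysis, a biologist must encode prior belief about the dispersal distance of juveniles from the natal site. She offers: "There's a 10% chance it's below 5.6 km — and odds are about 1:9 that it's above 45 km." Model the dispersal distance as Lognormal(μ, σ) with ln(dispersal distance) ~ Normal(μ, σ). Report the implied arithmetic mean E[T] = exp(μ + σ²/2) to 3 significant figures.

E[T] ≈ 22.1 km

If T ~ Lognormal(μ,σ) then ln T ~ Normal(μ,σ), so the p-quantile of ln T is μ + z_p·σ.
ln(5.6) = 1.723 and ln(45) = 3.807; z_{0.1} = -1.282, z_{0.9} = 1.282.
σ = (3.807 − 1.723)/(1.282 − (-1.282)) = 0.813.
μ = 1.723 − (-1.282)·0.813 = 2.765.
E[T] = exp(μ + σ²/2) = exp(2.765 + 0.3305) = 22.1 km.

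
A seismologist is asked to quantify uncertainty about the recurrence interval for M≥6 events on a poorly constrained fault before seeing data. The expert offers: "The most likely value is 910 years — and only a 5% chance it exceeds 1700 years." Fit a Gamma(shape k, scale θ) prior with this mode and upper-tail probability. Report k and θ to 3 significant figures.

k ≈ 8.12, θ ≈ 128

Gamma(k,θ) with k>1 has mode (k−1)θ, so θ = 910/(k−1).
Need P(X < 1700) = 0.95 with θ tied to k this way. Start at k = 2, θ = 910: P(X<1700) ≈ 0.557.
Too low — raise k to concentrate. Iterating converges to k ≈ 8.12.
Then θ = 910/(8.12−1) ≈ 128.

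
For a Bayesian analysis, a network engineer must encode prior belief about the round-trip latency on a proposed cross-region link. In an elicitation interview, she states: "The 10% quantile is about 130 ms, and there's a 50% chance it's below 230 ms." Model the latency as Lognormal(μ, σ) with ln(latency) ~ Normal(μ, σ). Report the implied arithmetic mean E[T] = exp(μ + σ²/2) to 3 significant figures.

E[T] ≈ 254 ms

If T ~ Lognormal(μ,σ) then ln T ~ Normal(μ,σ), so the p-quantile of ln T is μ + z_p·σ.
ln(130) = 4.868 and ln(230) = 5.438; z_{0.1} = -1.282, z_{0.5} = 0.
σ = (5.438 − 4.868)/(0 − (-1.282)) = 0.445.
μ = 4.868 − (-1.282)·0.445 = 5.438.
E[T] = exp(μ + σ²/2) = exp(5.438 + 0.0991) = 254 ms.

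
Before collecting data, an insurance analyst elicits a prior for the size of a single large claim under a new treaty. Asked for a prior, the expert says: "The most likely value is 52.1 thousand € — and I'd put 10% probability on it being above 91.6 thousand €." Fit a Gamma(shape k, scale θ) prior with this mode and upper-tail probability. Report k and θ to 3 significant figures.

Gamma(k,θ) with k>1 has mode (k−1)θ, so θ = 52.1/(k−1).
Need P(X < 91.6) = 0.9 with θ tied to k this way. Start at k = 2, θ = 52.1: P(X<91.6) ≈ 0.525.
Too low — raise k to concentrate. Iterating converges to k ≈ 6.97.
Then θ = 52.1/(6.97−1) ≈ 8.73.

k ≈ 6.97, θ ≈ 8.73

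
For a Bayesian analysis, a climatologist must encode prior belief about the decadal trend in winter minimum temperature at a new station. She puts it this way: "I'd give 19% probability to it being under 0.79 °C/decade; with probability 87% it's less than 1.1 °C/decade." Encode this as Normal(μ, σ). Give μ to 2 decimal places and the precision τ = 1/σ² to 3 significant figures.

The p-quantile of Normal(μ,σ) is μ + z_p·σ, with z_{0.19} = -0.8779 and z_{0.87} = 1.126.
Eliminate σ: μ = (z₂·x₁ − z₁·x₂)/(z₂ − z₁) = (1.126·0.79 − (-0.8779)·1.1)/2.004 = 0.93.
Then σ = (x₂ − x₁)/(z₂ − z₁) = (1.1 − 0.79)/2.004 = 0.15.
Precision τ = 1/σ² = 1/0.1547² = 41.8.

μ = 0.93, τ = 41.8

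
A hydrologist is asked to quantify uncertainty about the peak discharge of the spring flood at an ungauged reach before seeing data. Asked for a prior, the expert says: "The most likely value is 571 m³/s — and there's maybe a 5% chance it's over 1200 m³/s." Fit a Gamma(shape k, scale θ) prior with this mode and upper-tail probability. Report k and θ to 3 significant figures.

k ≈ 6.01, θ ≈ 114

Gamma(k,θ) with k>1 has mode (k−1)θ, so θ = 571/(k−1).
Need P(X < 1200) = 0.95 with θ tied to k this way. Start at k = 2, θ = 571: P(X<1200) ≈ 0.621.
Too low — raise k to concentrate. Iterating converges to k ≈ 6.01.
Then θ = 571/(6.01−1) ≈ 114.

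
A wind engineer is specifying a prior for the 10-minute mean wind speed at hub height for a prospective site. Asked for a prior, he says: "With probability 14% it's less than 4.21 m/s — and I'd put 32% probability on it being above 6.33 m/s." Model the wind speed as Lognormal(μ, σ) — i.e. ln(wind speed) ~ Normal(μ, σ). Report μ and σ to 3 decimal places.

μ ≈ 1.722, σ ≈ 0.263

If T ~ Lognormal(μ,σ) then ln T ~ Normal(μ,σ), so the p-quantile of ln T is μ + z_p·σ.
ln(4.21) = 1.437 and ln(6.33) = 1.845; z_{0.14} = -1.08, z_{0.68} = 0.4677.
σ = (1.845 − 1.437)/(0.4677 − (-1.08)) = 0.263.
μ = 1.437 − (-1.08)·0.263 = 1.722.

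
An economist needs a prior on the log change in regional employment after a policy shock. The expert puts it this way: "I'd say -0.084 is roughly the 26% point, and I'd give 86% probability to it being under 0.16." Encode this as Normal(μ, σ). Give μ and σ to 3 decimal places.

For Normal(μ,σ), the p-quantile is μ + z_p·σ. Here z_{0.26} = -0.6433, z_{0.86} = 1.08.
So -0.084 = μ − 0.6433σ and 0.16 = μ + 1.08σ.
Subtracting: σ = (0.16 − -0.084)/(1.08 − (-0.6433)) = 0.142.
Then μ = -0.084 − (-0.6433)·0.142 = 0.007.

μ = 0.007, σ = 0.142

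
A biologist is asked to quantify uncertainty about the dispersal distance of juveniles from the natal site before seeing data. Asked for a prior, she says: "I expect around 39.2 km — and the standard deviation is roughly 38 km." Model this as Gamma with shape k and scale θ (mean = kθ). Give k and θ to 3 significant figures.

For Gamma(k, scale θ): mean = kθ, variance = kθ², so CV = 1/√k.
CV = SD/mean = 38/39.2 = 0.9694, hence k = 1/CV² = 1.06.
Then θ = mean/k = 39.2/1.06 = 36.8.

k ≈ 1.06, θ ≈ 36.8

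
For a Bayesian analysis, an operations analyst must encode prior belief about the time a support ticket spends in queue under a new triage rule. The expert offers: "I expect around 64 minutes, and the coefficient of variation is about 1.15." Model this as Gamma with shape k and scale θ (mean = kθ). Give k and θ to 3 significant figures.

For Gamma(k, scale θ): mean = kθ, variance = kθ², so CV = 1/√k.
CV = 1.15, hence k = 1/CV² = 0.756.
Then θ = mean/k = 64/0.756 = 84.6.

k ≈ 0.756, θ ≈ 84.6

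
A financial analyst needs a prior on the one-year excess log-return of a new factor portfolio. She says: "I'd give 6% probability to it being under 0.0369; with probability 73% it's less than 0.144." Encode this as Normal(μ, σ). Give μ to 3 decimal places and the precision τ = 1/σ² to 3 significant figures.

μ = 0.114, τ = 410

For Normal(μ,σ), the p-quantile is μ + z_p·σ. Here z_{0.06} = -1.555, z_{0.73} = 0.6128.
So 0.0369 = μ − 1.555σ and 0.144 = μ + 0.6128σ.
Subtracting: σ = (0.144 − 0.0369)/(0.6128 − (-1.555)) = 0.049.
Then μ = 0.0369 − (-1.555)·0.049 = 0.114.
Precision τ = 1/σ² = 1/0.04941² = 410.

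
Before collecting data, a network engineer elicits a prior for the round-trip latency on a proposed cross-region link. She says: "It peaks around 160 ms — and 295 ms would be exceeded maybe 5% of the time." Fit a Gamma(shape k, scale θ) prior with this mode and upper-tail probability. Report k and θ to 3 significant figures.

k ≈ 8.44, θ ≈ 21.5

Gamma(k,θ) with k>1 has mode (k−1)θ, so θ = 160/(k−1).
Need P(X < 295) = 0.95 with θ tied to k this way. Start at k = 2, θ = 160: P(X<295) ≈ 0.550.
Too low — raise k to concentrate. Iterating converges to k ≈ 8.44.
Then θ = 160/(8.44−1) ≈ 21.5.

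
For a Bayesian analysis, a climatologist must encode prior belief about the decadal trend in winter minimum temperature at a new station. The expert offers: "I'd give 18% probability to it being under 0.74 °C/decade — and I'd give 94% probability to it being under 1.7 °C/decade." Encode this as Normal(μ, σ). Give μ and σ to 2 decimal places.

For Normal(μ,σ), the p-quantile is μ + z_p·σ. Here z_{0.18} = -0.9154, z_{0.94} = 1.555.
So 0.74 = μ − 0.9154σ and 1.7 = μ + 1.555σ.
Subtracting: σ = (1.7 − 0.74)/(1.555 − (-0.9154)) = 0.39.
Then μ = 0.74 − (-0.9154)·0.39 = 1.10.

μ = 1.10, σ = 0.39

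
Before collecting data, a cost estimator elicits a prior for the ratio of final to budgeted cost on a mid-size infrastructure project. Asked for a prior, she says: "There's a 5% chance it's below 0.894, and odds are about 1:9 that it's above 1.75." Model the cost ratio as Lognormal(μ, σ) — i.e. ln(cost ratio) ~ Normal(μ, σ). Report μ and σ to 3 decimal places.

μ ≈ 0.265, σ ≈ 0.230

If T ~ Lognormal(μ,σ) then ln T ~ Normal(μ,σ), so the p-quantile of ln T is μ + z_p·σ.
ln(0.894) = -0.112 and ln(1.75) = 0.5596; z_{0.05} = -1.645, z_{0.9} = 1.282.
σ = (0.5596 − -0.112)/(1.282 − (-1.645)) = 0.230.
μ = -0.112 − (-1.645)·0.230 = 0.265.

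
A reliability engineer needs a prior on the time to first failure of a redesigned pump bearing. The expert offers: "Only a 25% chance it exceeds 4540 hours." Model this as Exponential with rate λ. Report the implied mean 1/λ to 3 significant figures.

mean ≈ 3270 hours

P(T > 4540.0) = e^(−λ·4540.0) = 0.25, so λ = −ln(0.25)/4540.0 = 0.000305.
Mean = 1/λ = 3270 hours.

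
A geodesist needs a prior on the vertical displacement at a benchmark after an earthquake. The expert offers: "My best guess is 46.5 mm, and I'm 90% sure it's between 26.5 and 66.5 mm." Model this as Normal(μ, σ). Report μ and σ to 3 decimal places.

A symmetric 90% interval runs μ ± z·σ with z = 1.645.
Half-width = 20, so σ = 20/1.645 = 12.159.
μ is the stated best guess, 46.500.

μ = 46.500, σ = 12.159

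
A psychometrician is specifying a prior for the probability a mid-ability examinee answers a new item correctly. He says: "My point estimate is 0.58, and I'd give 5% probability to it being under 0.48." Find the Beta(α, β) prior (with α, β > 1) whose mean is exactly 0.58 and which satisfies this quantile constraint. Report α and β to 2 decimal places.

With mean 0.58 fixed, write α = 0.58s, β = 0.42s where s = α+β.
Need P(θ < 0.48) = 0.05 under Beta(0.58s, 0.42s). Normal approximation: (q−m)/√(m(1−m)/s) ≈ z_{0.05} = -1.64, so s ≈ 0.58·0.42·(-1.64)²/(0.48−0.58)² = 65.9.
At s = 65.9: P(θ<0.48) ≈ 0.051. Adjusting to match 0.05 gives s ≈ 66.86.
So α = 0.58·66.86 ≈ 38.78, β = 0.42·66.86 ≈ 28.08.

α ≈ 38.78, β ≈ 28.08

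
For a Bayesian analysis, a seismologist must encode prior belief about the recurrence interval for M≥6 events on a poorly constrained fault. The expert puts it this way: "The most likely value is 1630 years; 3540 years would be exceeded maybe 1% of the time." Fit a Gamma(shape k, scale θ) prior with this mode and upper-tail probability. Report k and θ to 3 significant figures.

k ≈ 9.04, θ ≈ 203

Gamma(k,θ) with k>1 has mode (k−1)θ, so θ = 1630/(k−1).
Need P(X < 3540) = 0.99 with θ tied to k this way. Start at k = 2, θ = 1630: P(X<3540) ≈ 0.638.
Too low — raise k to concentrate. Iterating converges to k ≈ 9.04.
Then θ = 1630/(9.04−1) ≈ 203.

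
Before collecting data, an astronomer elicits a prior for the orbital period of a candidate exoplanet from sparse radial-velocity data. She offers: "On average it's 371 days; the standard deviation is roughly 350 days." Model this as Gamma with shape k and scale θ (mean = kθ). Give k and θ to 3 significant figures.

k ≈ 1.12, θ ≈ 330

For Gamma(k, scale θ): mean = kθ, variance = kθ², so CV = 1/√k.
CV = SD/mean = 350/371 = 0.9434, hence k = 1/CV² = 1.12.
Then θ = mean/k = 371/1.12 = 330.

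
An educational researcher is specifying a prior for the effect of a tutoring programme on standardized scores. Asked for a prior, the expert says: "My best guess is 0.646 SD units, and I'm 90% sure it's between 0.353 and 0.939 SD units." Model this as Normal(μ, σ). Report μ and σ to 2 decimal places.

A symmetric 90% interval runs μ ± z·σ with z = 1.645.
Half-width = 0.293, so σ = 0.293/1.645 = 0.18.
μ is the stated best guess, 0.65.

μ = 0.65, σ = 0.18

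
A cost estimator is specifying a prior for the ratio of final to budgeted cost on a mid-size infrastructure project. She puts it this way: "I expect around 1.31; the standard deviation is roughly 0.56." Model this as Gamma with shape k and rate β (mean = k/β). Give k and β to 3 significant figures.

k ≈ 5.47, β ≈ 4.18

For Gamma(k, rate β): mean = k/β, variance = k/β², so CV = 1/√k.
CV = SD/mean = 0.56/1.31 = 0.4275, hence k = 1/CV² = 5.47.
Then β = k/mean = 5.47/1.31 = 4.18.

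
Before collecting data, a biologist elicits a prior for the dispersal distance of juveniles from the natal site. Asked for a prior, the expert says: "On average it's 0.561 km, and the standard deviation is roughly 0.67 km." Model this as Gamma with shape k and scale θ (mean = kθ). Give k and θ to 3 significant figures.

For Gamma(k, scale θ): mean = kθ, variance = kθ², so CV = 1/√k.
CV = SD/mean = 0.67/0.561 = 1.194, hence k = 1/CV² = 0.701.
Then θ = mean/k = 0.561/0.701 = 0.8.

k ≈ 0.701, θ ≈ 0.8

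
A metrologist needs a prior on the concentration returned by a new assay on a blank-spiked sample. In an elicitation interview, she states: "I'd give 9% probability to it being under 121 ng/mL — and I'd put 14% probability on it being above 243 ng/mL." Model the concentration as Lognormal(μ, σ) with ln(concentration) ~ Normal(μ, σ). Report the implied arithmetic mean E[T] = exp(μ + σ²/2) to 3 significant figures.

E[T] ≈ 186 ng/mL

If T ~ Lognormal(μ,σ) then ln T ~ Normal(μ,σ), so the p-quantile of ln T is μ + z_p·σ.
ln(121) = 4.796 and ln(243) = 5.493; z_{0.09} = -1.341, z_{0.86} = 1.08.
σ = (5.493 − 4.796)/(1.08 − (-1.341)) = 0.288.
μ = 4.796 − (-1.341)·0.288 = 5.182.
E[T] = exp(μ + σ²/2) = exp(5.182 + 0.0415) = 186 ng/mL.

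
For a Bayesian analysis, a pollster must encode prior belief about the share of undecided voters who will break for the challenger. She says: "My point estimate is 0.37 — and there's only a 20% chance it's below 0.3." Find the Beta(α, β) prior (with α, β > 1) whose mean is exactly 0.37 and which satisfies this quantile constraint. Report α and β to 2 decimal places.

α ≈ 12.74, β ≈ 21.69

With mean 0.37 fixed, write α = 0.37s, β = 0.63s where s = α+β.
Need P(θ < 0.3) = 0.2 under Beta(0.37s, 0.63s). Normal approximation: (q−m)/√(m(1−m)/s) ≈ z_{0.2} = -0.842, so s ≈ 0.37·0.63·(-0.842)²/(0.3−0.37)² = 33.7.
At s = 33.7: P(θ<0.3) ≈ 0.203. Adjusting to match 0.2 gives s ≈ 34.42.
So α = 0.37·34.42 ≈ 12.74, β = 0.63·34.42 ≈ 21.69.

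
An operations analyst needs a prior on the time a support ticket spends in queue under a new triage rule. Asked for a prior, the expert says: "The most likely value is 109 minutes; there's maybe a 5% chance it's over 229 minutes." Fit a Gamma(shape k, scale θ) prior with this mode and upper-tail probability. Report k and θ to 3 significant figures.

k ≈ 6.01, θ ≈ 21.8

Gamma(k,θ) with k>1 has mode (k−1)θ, so θ = 109/(k−1).
Need P(X < 229) = 0.95 with θ tied to k this way. Start at k = 2, θ = 109: P(X<229) ≈ 0.621.
Too low — raise k to concentrate. Iterating converges to k ≈ 6.01.
Then θ = 109/(6.01−1) ≈ 21.8.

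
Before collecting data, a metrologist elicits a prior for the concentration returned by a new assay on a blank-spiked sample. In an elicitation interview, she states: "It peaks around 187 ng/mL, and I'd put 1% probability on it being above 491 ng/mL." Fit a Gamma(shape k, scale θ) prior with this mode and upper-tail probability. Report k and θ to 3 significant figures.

k ≈ 5.98, θ ≈ 37.5

Gamma(k,θ) with k>1 has mode (k−1)θ, so θ = 187/(k−1).
Need P(X < 491) = 0.99 with θ tied to k this way. Start at k = 2, θ = 187: P(X<491) ≈ 0.738.
Too low — raise k to concentrate. Iterating converges to k ≈ 5.98.
Then θ = 187/(5.98−1) ≈ 37.5.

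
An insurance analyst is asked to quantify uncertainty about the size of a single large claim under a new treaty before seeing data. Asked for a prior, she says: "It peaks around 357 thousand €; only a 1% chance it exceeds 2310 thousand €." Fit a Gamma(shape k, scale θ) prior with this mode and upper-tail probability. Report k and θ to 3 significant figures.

Gamma(k,θ) with k>1 has mode (k−1)θ, so θ = 357/(k−1).
Need P(X < 2310) = 0.99 with θ tied to k this way. Start at k = 2, θ = 357: P(X<2310) ≈ 0.988.
Too low — raise k to concentrate. Iterating converges to k ≈ 2.04.
Then θ = 357/(2.04−1) ≈ 344.

k ≈ 2.04, θ ≈ 344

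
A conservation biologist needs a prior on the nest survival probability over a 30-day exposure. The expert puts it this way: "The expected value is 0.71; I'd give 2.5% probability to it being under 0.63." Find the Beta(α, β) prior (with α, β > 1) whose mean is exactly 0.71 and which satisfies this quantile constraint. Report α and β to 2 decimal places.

With mean 0.71 fixed, write α = 0.71s, β = 0.29s where s = α+β.
Need P(θ < 0.63) = 0.025 under Beta(0.71s, 0.29s). Normal approximation: (q−m)/√(m(1−m)/s) ≈ z_{0.025} = -1.96, so s ≈ 0.71·0.29·(-1.96)²/(0.63−0.71)² = 123.6.
At s = 123.6: P(θ<0.63) ≈ 0.029. Adjusting to match 0.025 gives s ≈ 131.88.
So α = 0.71·131.88 ≈ 93.63, β = 0.29·131.88 ≈ 38.24.

α ≈ 93.63, β ≈ 38.24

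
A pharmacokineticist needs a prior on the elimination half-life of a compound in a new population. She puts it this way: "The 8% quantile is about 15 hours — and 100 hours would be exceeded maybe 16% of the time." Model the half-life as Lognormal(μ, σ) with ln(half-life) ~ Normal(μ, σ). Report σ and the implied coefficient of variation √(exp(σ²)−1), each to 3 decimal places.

σ ≈ 0.791, CV ≈ 0.932

If T ~ Lognormal(μ,σ) then ln T ~ Normal(μ,σ), so the p-quantile of ln T is μ + z_p·σ.
ln(15) = 2.708 and ln(100) = 4.605; z_{0.08} = -1.405, z_{0.84} = 0.9945.
σ = (4.605 − 2.708)/(0.9945 − (-1.405)) = 0.791.
μ = 2.708 − (-1.405)·0.791 = 3.819.
CV = √(exp(σ²)−1) = √(exp(0.6251)−1) = 0.932.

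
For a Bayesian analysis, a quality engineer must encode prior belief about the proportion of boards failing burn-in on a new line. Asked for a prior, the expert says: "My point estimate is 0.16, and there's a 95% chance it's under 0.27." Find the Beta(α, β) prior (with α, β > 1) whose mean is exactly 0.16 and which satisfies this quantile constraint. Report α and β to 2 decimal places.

With mean 0.16 fixed, write α = 0.16s, β = 0.84s where s = α+β.
Need P(θ < 0.27) = 0.95 under Beta(0.16s, 0.84s). Normal approximation: (q−m)/√(m(1−m)/s) ≈ z_{0.95} = 1.64, so s ≈ 0.16·0.84·(1.64)²/(0.27−0.16)² = 30.1.
At s = 30.1: P(θ<0.27) ≈ 0.937. Adjusting to match 0.95 gives s ≈ 35.40.
So α = 0.16·35.40 ≈ 5.66, β = 0.84·35.40 ≈ 29.73.

α ≈ 5.66, β ≈ 29.73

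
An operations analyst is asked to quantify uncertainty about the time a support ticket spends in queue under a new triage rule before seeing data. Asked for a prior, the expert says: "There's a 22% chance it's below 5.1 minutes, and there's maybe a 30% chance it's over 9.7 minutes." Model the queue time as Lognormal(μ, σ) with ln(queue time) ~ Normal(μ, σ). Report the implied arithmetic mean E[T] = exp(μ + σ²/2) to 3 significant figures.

If T ~ Lognormal(μ,σ) then ln T ~ Normal(μ,σ), so the p-quantile of ln T is μ + z_p·σ.
ln(5.1) = 1.629 and ln(9.7) = 2.272; z_{0.22} = -0.7722, z_{0.7} = 0.5244.
σ = (2.272 − 1.629)/(0.5244 − (-0.7722)) = 0.496.
μ = 1.629 − (-0.7722)·0.496 = 2.012.
E[T] = exp(μ + σ²/2) = exp(2.012 + 0.1229) = 8.46 minutes.

E[T] ≈ 8.46 minutes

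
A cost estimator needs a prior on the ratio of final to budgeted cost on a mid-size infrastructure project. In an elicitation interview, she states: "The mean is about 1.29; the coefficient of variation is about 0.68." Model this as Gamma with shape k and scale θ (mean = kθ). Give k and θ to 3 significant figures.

k ≈ 2.16, θ ≈ 0.596

For Gamma(k, scale θ): mean = kθ, variance = kθ², so CV = 1/√k.
CV = 0.68, hence k = 1/CV² = 2.16.
Then θ = mean/k = 1.29/2.16 = 0.596.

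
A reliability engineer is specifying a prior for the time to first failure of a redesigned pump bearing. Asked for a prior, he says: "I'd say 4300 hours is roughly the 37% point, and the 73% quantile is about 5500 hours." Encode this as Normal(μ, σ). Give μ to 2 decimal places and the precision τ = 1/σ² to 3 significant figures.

For Normal(μ,σ), the p-quantile is μ + z_p·σ. Here z_{0.37} = -0.3319, z_{0.73} = 0.6128.
So 4300 = μ − 0.3319σ and 5500 = μ + 0.6128σ.
Subtracting: σ = (5500 − 4300)/(0.6128 − (-0.3319)) = 1270.29.
Then μ = 4300 − (-0.3319)·1270.29 = 4721.55.
Precision τ = 1/σ² = 1/1270² = 6.2e-07.

μ = 4721.55, τ = 6.2e-07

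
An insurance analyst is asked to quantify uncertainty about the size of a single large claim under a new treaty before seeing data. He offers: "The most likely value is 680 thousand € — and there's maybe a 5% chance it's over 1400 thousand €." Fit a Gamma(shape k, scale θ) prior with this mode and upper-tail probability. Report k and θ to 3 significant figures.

Gamma(k,θ) with k>1 has mode (k−1)θ, so θ = 680/(k−1).
Need P(X < 1400) = 0.95 with θ tied to k this way. Start at k = 2, θ = 680: P(X<1400) ≈ 0.610.
Too low — raise k to concentrate. Iterating converges to k ≈ 6.3.
Then θ = 680/(6.3−1) ≈ 128.

k ≈ 6.3, θ ≈ 128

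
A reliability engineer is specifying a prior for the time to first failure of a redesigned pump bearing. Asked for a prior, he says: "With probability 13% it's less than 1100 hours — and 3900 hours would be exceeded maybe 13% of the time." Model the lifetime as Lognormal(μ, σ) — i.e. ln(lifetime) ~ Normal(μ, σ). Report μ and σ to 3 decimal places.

If T ~ Lognormal(μ,σ) then ln T ~ Normal(μ,σ), so the p-quantile of ln T is μ + z_p·σ.
ln(1100) = 7.003 and ln(3900) = 8.269; z_{0.13} = -1.126, z_{0.87} = 1.126.
σ = (8.269 − 7.003)/(1.126 − (-1.126)) = 0.562.
μ = 7.003 − (-1.126)·0.562 = 7.636.

μ ≈ 7.636, σ ≈ 0.562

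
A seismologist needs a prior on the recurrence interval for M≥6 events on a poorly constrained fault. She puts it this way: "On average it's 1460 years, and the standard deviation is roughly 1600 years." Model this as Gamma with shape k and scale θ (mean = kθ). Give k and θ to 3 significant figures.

k ≈ 0.833, θ ≈ 1750

For Gamma(k, scale θ): mean = kθ, variance = kθ², so CV = 1/√k.
CV = SD/mean = 1600/1460 = 1.096, hence k = 1/CV² = 0.833.
Then θ = mean/k = 1460/0.833 = 1750.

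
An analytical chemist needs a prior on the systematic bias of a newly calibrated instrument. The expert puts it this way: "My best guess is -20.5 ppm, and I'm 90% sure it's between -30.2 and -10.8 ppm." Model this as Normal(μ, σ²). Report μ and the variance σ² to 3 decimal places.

μ = -20.500, σ² = 34.777

A symmetric 90% interval runs μ ± z·σ with z = 1.645.
Half-width = 9.7, so σ = 9.7/1.645 = 5.8972 and σ² = 34.777.
μ is the stated best guess, -20.500.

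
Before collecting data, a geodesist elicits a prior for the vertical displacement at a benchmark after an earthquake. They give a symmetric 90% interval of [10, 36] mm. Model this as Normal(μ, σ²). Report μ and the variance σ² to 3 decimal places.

A symmetric 90% interval runs μ ± z·σ with z = 1.645.
Half-width = 13, so σ = 13/1.645 = 7.9034 and σ² = 62.464.
μ is the interval midpoint, 23.000.

μ = 23.000, σ² = 62.464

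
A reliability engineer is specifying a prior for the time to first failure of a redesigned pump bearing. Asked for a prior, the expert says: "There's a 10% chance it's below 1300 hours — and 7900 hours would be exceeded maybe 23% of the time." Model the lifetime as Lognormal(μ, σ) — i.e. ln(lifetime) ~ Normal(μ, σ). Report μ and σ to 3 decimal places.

μ ≈ 8.315, σ ≈ 0.893

If T ~ Lognormal(μ,σ) then ln T ~ Normal(μ,σ), so the p-quantile of ln T is μ + z_p·σ.
ln(1300) = 7.17 and ln(7900) = 8.975; z_{0.1} = -1.282, z_{0.77} = 0.7388.
σ = (8.975 − 7.17)/(0.7388 − (-1.282)) = 0.893.
μ = 7.17 − (-1.282)·0.893 = 8.315.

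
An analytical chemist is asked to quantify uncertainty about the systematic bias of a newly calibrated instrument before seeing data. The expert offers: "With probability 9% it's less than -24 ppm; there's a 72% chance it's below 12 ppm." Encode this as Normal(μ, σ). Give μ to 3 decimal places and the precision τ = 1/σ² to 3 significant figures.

For Normal(μ,σ), the p-quantile is μ + z_p·σ. Here z_{0.09} = -1.341, z_{0.72} = 0.5828.
So -24 = μ − 1.341σ and 12 = μ + 0.5828σ.
Subtracting: σ = (12 − -24)/(0.5828 − (-1.341)) = 18.715.
Then μ = -24 − (-1.341)·18.715 = 1.092.
Precision τ = 1/σ² = 1/18.71² = 0.00286.

μ = 1.092, τ = 0.00286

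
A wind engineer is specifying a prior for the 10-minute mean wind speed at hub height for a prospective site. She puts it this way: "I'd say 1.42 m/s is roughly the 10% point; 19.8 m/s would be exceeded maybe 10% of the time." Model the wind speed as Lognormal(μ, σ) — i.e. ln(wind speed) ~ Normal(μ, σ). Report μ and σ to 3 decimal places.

μ ≈ 1.668, σ ≈ 1.028

If T ~ Lognormal(μ,σ) then ln T ~ Normal(μ,σ), so the p-quantile of ln T is μ + z_p·σ.
ln(1.42) = 0.3507 and ln(19.8) = 2.986; z_{0.1} = -1.282, z_{0.9} = 1.282.
σ = (2.986 − 0.3507)/(1.282 − (-1.282)) = 1.028.
μ = 0.3507 − (-1.282)·1.028 = 1.668.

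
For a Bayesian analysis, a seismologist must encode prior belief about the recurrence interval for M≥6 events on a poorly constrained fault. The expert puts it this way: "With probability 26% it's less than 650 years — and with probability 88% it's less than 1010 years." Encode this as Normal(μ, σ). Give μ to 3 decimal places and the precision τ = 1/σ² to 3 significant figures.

μ = 777.372, τ = 2.55e-05

The p-quantile of Normal(μ,σ) is μ + z_p·σ, with z_{0.26} = -0.6433 and z_{0.88} = 1.175.
Eliminate σ: μ = (z₂·x₁ − z₁·x₂)/(z₂ − z₁) = (1.175·650 − (-0.6433)·1010)/1.818 = 777.372.
Then σ = (x₂ − x₁)/(z₂ − z₁) = (1010 − 650)/1.818 = 197.984.
Precision τ = 1/σ² = 1/198² = 2.55e-05.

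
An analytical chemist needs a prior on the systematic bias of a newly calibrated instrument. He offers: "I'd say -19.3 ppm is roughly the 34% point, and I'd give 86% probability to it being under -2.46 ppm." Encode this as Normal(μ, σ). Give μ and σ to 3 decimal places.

μ = -14.647, σ = 11.281

For Normal(μ,σ), the p-quantile is μ + z_p·σ. Here z_{0.34} = -0.4125, z_{0.86} = 1.08.
So -19.3 = μ − 0.4125σ and -2.46 = μ + 1.08σ.
Subtracting: σ = (-2.46 − -19.3)/(1.08 − (-0.4125)) = 11.281.
Then μ = -19.3 − (-0.4125)·11.281 = -14.647.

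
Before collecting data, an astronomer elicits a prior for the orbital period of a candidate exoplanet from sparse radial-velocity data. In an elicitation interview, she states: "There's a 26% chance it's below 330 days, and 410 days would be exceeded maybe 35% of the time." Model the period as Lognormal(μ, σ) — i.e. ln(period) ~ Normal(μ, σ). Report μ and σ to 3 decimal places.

If T ~ Lognormal(μ,σ) then ln T ~ Normal(μ,σ), so the p-quantile of ln T is μ + z_p·σ.
ln(330) = 5.799 and ln(410) = 6.016; z_{0.26} = -0.6433, z_{0.65} = 0.3853.
σ = (6.016 − 5.799)/(0.3853 − (-0.6433)) = 0.211.
μ = 5.799 − (-0.6433)·0.211 = 5.935.

μ ≈ 5.935, σ ≈ 0.211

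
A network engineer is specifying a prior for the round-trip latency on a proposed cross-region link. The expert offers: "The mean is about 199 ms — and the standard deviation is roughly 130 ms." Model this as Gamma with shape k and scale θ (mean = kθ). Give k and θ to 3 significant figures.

For Gamma(k, scale θ): mean = kθ, variance = kθ², so CV = 1/√k.
CV = SD/mean = 130/199 = 0.6533, hence k = 1/CV² = 2.34.
Then θ = mean/k = 199/2.34 = 84.9.

k ≈ 2.34, θ ≈ 84.9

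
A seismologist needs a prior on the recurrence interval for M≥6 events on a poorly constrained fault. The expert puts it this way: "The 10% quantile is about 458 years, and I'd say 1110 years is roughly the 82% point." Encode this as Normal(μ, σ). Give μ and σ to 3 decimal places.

μ = 838.338, σ = 296.780

For Normal(μ,σ), the p-quantile is μ + z_p·σ. Here z_{0.1} = -1.282, z_{0.82} = 0.9154.
So 458 = μ − 1.282σ and 1110 = μ + 0.9154σ.
Subtracting: σ = (1110 − 458)/(0.9154 − (-1.282)) = 296.780.
Then μ = 458 − (-1.282)·296.780 = 838.338.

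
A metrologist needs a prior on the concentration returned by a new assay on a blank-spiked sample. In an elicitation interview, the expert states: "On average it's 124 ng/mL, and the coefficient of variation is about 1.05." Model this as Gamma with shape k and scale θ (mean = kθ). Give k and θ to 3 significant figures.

For Gamma(k, scale θ): mean = kθ, variance = kθ², so CV = 1/√k.
CV = 1.05, hence k = 1/CV² = 0.907.
Then θ = mean/k = 124/0.907 = 137.

k ≈ 0.907, θ ≈ 137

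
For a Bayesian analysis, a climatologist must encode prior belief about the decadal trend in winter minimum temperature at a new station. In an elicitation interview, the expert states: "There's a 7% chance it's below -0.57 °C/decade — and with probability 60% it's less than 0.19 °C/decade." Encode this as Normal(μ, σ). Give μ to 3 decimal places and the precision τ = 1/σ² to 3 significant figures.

The p-quantile of Normal(μ,σ) is μ + z_p·σ, with z_{0.07} = -1.476 and z_{0.6} = 0.2533.
Eliminate σ: μ = (z₂·x₁ − z₁·x₂)/(z₂ − z₁) = (0.2533·-0.57 − (-1.476)·0.19)/1.729 = 0.079.
Then σ = (x₂ − x₁)/(z₂ − z₁) = (0.19 − -0.57)/1.729 = 0.440.
Precision τ = 1/σ² = 1/0.4395² = 5.18.

μ = 0.079, τ = 5.18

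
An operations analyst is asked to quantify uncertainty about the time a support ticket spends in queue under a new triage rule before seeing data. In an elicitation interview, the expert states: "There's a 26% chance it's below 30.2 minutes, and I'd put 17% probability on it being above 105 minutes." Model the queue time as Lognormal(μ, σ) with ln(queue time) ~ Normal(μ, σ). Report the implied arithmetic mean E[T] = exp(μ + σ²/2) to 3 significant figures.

E[T] ≈ 67.6 minutes

If T ~ Lognormal(μ,σ) then ln T ~ Normal(μ,σ), so the p-quantile of ln T is μ + z_p·σ.
ln(30.2) = 3.408 and ln(105) = 4.654; z_{0.26} = -0.6433, z_{0.83} = 0.9542.
σ = (4.654 − 3.408)/(0.9542 − (-0.6433)) = 0.780.
μ = 3.408 − (-0.6433)·0.780 = 3.910.
E[T] = exp(μ + σ²/2) = exp(3.910 + 0.3042) = 67.6 minutes.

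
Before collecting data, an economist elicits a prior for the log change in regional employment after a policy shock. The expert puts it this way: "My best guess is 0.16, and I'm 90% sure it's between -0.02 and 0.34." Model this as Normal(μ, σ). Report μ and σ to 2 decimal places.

μ = 0.16, σ = 0.11

A symmetric 90% interval runs μ ± z·σ with z = 1.645.
Half-width = 0.18, so σ = 0.18/1.645 = 0.11.
μ is the stated best guess, 0.16.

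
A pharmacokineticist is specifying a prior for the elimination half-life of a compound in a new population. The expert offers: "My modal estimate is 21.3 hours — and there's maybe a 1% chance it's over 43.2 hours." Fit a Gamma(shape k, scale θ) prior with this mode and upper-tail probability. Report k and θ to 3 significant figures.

k ≈ 10.8, θ ≈ 2.17

Gamma(k,θ) with k>1 has mode (k−1)θ, so θ = 21.3/(k−1).
Need P(X < 43.2) = 0.99 with θ tied to k this way. Start at k = 2, θ = 21.3: P(X<43.2) ≈ 0.602.
Too low — raise k to concentrate. Iterating converges to k ≈ 10.8.
Then θ = 21.3/(10.8−1) ≈ 2.17.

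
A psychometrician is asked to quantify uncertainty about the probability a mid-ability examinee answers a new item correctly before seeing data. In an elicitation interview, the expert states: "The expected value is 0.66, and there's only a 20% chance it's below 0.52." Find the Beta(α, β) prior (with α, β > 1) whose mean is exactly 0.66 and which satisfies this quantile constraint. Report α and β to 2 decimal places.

With mean 0.66 fixed, write α = 0.66s, β = 0.34s where s = α+β.
Need P(θ < 0.52) = 0.2 under Beta(0.66s, 0.34s). Normal approximation: (q−m)/√(m(1−m)/s) ≈ z_{0.2} = -0.842, so s ≈ 0.66·0.34·(-0.842)²/(0.52−0.66)² = 8.1.
At s = 8.1: P(θ<0.52) ≈ 0.195. Adjusting to match 0.2 gives s ≈ 7.69.
So α = 0.66·7.69 ≈ 5.08, β = 0.34·7.69 ≈ 2.61.

α ≈ 5.08, β ≈ 2.61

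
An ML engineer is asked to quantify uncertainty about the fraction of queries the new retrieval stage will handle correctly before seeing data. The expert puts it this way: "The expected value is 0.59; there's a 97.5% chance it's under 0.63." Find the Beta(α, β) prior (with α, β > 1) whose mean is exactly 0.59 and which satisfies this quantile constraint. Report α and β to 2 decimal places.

α ≈ 336.75, β ≈ 234.01

With mean 0.59 fixed, write α = 0.59s, β = 0.41s where s = α+β.
Need P(θ < 0.63) = 0.975 under Beta(0.59s, 0.41s). Normal approximation: (q−m)/√(m(1−m)/s) ≈ z_{0.975} = 1.96, so s ≈ 0.59·0.41·(1.96)²/(0.63−0.59)² = 580.8.
At s = 580.8: P(θ<0.63) ≈ 0.976. Adjusting to match 0.975 gives s ≈ 570.76.
So α = 0.59·570.76 ≈ 336.75, β = 0.41·570.76 ≈ 234.01.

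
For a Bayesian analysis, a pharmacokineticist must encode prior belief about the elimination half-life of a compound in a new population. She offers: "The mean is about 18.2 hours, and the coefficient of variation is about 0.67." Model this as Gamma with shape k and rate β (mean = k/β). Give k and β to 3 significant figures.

k ≈ 2.23, β ≈ 0.122

For Gamma(k, rate β): mean = k/β, variance = k/β², so CV = 1/√k.
CV = 0.67, hence k = 1/CV² = 2.23.
Then β = k/mean = 2.23/18.2 = 0.122.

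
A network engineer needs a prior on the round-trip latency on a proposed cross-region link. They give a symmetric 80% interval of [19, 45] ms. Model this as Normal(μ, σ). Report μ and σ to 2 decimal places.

A symmetric 80% interval runs μ ± z·σ with z = 1.282.
Half-width = 13, so σ = 13/1.282 = 10.14.
μ is the interval midpoint, 32.00.

μ = 32.00, σ = 10.14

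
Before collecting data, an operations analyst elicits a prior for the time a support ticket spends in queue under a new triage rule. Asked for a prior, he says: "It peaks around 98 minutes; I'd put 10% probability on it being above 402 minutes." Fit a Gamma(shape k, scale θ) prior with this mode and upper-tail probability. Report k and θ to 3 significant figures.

k ≈ 1.92, θ ≈ 107

Gamma(k,θ) with k>1 has mode (k−1)θ, so θ = 98/(k−1).
Need P(X < 402) = 0.9 with θ tied to k this way. Start at k = 2, θ = 98: P(X<402) ≈ 0.916.
Too high — lower k to spread out. Iterating converges to k ≈ 1.92.
Then θ = 98/(1.92−1) ≈ 107.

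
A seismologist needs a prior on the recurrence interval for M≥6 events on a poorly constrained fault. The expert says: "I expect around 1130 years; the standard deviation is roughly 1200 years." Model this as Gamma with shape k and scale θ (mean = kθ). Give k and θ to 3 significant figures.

k ≈ 0.887, θ ≈ 1270

For Gamma(k, scale θ): mean = kθ, variance = kθ², so CV = 1/√k.
CV = SD/mean = 1200/1130 = 1.062, hence k = 1/CV² = 0.887.
Then θ = mean/k = 1130/0.887 = 1270.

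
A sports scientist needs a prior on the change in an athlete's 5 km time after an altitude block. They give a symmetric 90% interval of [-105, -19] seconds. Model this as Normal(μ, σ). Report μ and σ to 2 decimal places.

μ = -62.00, σ = 26.14

A symmetric 90% interval runs μ ± z·σ with z = 1.645.
Half-width = 43, so σ = 43/1.645 = 26.14.
μ is the interval midpoint, -62.00.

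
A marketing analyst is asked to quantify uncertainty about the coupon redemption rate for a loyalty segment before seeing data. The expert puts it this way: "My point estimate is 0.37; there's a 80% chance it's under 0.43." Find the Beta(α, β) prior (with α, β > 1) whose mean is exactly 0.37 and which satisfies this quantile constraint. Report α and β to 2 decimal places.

With mean 0.37 fixed, write α = 0.37s, β = 0.63s where s = α+β.
Need P(θ < 0.43) = 0.8 under Beta(0.37s, 0.63s). Normal approximation: (q−m)/√(m(1−m)/s) ≈ z_{0.8} = 0.842, so s ≈ 0.37·0.63·(0.842)²/(0.43−0.37)² = 45.9.
At s = 45.9: P(θ<0.43) ≈ 0.802. Adjusting to match 0.8 gives s ≈ 45.08.
So α = 0.37·45.08 ≈ 16.68, β = 0.63·45.08 ≈ 28.40.

α ≈ 16.68, β ≈ 28.40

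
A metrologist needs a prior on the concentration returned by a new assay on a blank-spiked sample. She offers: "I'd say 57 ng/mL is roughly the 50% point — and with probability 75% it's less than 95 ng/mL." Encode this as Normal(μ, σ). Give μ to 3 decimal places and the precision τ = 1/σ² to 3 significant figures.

μ = 57.000, τ = 0.000315

For Normal(μ,σ), the p-quantile is μ + z_p·σ. Here z_{0.5} = 0, z_{0.75} = 0.6745.
So 57 = μ + 0σ and 95 = μ + 0.6745σ.
Subtracting: σ = (95 − 57)/(0.6745 − (0)) = 56.339.
Then μ = 57 − (0)·56.339 = 57.000.
Precision τ = 1/σ² = 1/56.34² = 0.000315.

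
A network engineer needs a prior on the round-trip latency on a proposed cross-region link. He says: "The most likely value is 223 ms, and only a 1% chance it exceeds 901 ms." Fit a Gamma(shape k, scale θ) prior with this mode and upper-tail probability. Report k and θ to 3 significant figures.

k ≈ 3.14, θ ≈ 104

Gamma(k,θ) with k>1 has mode (k−1)θ, so θ = 223/(k−1).
Need P(X < 901) = 0.99 with θ tied to k this way. Start at k = 2, θ = 223: P(X<901) ≈ 0.911.
Too low — raise k to concentrate. Iterating converges to k ≈ 3.14.
Then θ = 223/(3.14−1) ≈ 104.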